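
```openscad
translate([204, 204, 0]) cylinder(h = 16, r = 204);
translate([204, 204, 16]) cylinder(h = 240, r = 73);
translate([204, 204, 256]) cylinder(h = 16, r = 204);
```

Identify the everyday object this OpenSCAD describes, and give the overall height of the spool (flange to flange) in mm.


A spool. The overall height is 272 mm.

Three coaxial cylinders, large–small–large — a spool. Two 16 mm flanges and a 240 mm core give 16 + 240 + 16 = 272 mm.


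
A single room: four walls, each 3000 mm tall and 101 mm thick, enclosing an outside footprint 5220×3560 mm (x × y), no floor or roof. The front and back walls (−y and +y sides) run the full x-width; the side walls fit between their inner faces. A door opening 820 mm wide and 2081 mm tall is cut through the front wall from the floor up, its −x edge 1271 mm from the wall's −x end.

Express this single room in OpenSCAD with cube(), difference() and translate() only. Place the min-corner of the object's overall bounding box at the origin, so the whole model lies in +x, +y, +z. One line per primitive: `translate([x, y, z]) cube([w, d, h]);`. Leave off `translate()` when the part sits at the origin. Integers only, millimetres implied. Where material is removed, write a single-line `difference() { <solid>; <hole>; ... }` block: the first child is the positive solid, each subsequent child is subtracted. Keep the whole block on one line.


difference() { cube([5220, 101, 3000]); translate([1271, 0, 0]) cube([820, 101, 2081]); }
translate([0, 3459, 0]) cube([5220, 101, 3000]);
translate([0, 101, 0]) cube([101, 3358, 3000]);
translate([5119, 101, 0]) cube([101, 3358, 3000]);


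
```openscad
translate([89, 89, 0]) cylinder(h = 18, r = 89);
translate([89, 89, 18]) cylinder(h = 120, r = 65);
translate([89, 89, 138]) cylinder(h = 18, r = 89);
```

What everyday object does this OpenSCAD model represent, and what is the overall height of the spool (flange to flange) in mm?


A spool. The overall height is 156 mm.

Three coaxial cylinders, large–small–large — a spool. Two 18 mm flanges and a 120 mm core give 18 + 120 + 18 = 156 mm.


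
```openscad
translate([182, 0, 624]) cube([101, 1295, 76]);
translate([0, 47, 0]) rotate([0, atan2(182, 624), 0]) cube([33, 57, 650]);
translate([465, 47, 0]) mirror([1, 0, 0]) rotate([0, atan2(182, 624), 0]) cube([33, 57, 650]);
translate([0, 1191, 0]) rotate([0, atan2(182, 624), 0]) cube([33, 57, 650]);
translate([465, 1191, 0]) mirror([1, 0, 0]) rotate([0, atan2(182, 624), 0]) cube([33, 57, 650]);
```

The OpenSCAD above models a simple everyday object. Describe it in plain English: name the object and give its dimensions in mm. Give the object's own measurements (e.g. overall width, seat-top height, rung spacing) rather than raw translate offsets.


A sawhorse. A 101×1295×76 mm beam (x, y, z) sits on two A-frame leg pairs. Each pair is two raked legs of 33×57 mm section (57 mm along y) splaying symmetrically in x. Each leg rises 624 mm vertically over 182 mm of horizontal reach and is 650 mm long along its own axis. Every leg's outer bottom edge rests on the floor and its outer top edge meets a bottom edge of the beam — the left legs (tilting toward +x) meet the beam's −x bottom edge, the right legs (their mirror images, tilting toward −x) meet its +x bottom edge — so the leg tops tuck under the beam, the beam's underside is 624 mm above the floor, and the feet are 465 mm apart outside-to-outside with the beam centred between them. The two leg pairs are set in 47 mm from either end of the beam.


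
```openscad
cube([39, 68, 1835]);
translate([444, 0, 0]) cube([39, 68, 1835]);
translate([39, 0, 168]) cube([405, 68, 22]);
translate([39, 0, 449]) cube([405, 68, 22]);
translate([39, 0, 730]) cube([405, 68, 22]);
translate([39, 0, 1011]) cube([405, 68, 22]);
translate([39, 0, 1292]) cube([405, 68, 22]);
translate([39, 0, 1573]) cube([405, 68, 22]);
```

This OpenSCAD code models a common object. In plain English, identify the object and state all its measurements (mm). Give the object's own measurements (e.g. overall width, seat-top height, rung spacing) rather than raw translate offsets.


A straight ladder. Two 39×68 mm vertical rails, 1835 mm tall, stand 483 mm apart (outside-to-outside) with their front faces coplanar on the −y side. 6 rungs, each 68 mm deep and 22 mm tall, span between the inner faces of the rails, front faces flush with the rails. The lowest rung's underside is at z = 168 mm and rungs are spaced 281 mm apart (underside to underside).


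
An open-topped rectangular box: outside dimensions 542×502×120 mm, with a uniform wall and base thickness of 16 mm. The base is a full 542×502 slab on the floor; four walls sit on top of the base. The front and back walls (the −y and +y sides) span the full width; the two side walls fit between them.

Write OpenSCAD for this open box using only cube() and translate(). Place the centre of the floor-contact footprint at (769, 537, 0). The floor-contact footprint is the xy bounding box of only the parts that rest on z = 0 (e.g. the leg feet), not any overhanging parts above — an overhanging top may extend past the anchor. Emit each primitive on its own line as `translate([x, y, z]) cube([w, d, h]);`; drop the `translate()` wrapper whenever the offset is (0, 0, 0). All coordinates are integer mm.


translate([498, 286, 0]) cube([542, 502, 16]);
translate([498, 286, 16]) cube([542, 16, 104]);
translate([498, 772, 16]) cube([542, 16, 104]);
translate([498, 302, 16]) cube([16, 470, 104]);
translate([1024, 302, 16]) cube([16, 470, 104]);


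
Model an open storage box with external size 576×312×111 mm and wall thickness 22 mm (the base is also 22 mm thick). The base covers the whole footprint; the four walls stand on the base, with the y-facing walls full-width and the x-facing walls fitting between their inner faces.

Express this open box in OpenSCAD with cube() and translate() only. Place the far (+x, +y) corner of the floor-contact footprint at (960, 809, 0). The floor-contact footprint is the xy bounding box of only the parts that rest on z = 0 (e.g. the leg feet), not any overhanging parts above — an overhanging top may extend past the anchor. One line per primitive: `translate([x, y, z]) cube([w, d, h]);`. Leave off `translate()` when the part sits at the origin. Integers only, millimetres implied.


translate([384, 497, 0]) cube([576, 312, 22]);
translate([384, 497, 22]) cube([576, 22, 89]);
translate([384, 787, 22]) cube([576, 22, 89]);
translate([384, 519, 22]) cube([22, 268, 89]);
translate([938, 519, 22]) cube([22, 268, 89]);


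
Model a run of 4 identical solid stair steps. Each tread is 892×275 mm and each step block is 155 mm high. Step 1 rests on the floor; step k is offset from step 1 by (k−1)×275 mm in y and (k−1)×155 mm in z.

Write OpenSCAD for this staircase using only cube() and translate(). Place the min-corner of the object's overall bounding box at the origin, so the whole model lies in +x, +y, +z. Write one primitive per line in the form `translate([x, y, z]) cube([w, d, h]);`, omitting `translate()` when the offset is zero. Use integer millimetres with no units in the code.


cube([892, 275, 155]);
translate([0, 275, 155]) cube([892, 275, 155]);
translate([0, 550, 310]) cube([892, 275, 155]);
translate([0, 825, 465]) cube([892, 275, 155]);


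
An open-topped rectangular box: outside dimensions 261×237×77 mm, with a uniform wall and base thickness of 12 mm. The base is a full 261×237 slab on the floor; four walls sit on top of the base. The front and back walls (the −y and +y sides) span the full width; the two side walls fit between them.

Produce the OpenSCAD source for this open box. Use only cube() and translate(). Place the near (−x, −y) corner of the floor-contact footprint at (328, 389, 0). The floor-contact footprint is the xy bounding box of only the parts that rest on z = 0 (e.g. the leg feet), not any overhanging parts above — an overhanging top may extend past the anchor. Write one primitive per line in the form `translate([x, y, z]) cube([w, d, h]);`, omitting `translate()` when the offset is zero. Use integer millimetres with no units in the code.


translate([328, 389, 0]) cube([261, 237, 12]);
translate([328, 389, 12]) cube([261, 12, 65]);
translate([328, 614, 12]) cube([261, 12, 65]);
translate([328, 401, 12]) cube([12, 213, 65]);
translate([577, 401, 12]) cube([12, 213, 65]);


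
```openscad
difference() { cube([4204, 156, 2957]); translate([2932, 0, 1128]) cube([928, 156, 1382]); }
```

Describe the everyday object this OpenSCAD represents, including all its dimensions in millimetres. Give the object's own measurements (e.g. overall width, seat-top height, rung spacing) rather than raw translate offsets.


A wall 4204 mm long (x), 156 mm thick (y), 2957 mm tall, with a rectangular window opening cut through it. The opening is 928 mm wide and 1382 mm tall; its sill is at z = 1128 mm and its near (−x) edge is 2932 mm from the wall's −x end. The opening passes through the full wall thickness.


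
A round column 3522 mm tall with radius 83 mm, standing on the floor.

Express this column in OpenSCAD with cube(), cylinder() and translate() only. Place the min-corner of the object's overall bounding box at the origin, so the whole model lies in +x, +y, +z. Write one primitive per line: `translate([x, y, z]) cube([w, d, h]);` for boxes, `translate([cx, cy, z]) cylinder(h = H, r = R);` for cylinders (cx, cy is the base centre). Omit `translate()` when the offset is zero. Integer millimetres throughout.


translate([83, 83, 0]) cylinder(h = 3522, r = 83);


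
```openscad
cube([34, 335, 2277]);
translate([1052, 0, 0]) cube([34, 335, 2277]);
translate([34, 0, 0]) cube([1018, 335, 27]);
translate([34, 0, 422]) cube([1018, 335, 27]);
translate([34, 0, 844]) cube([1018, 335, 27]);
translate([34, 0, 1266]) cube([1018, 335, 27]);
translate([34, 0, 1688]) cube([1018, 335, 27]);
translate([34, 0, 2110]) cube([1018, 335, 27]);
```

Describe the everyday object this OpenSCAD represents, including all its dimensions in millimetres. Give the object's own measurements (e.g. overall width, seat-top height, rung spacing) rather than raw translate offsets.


An open bookshelf. Two side panels, each 34 mm thick, 335 mm deep and 2277 mm tall, stand 1086 mm apart (outside-to-outside). Between them sit 6 shelves, each 27 mm thick and 335 mm deep, spanning the full gap between the sides. The bottom shelf rests on the floor (its underside at z = 0) and the clear gap between one shelf's top and the next shelf's underside is 395 mm.


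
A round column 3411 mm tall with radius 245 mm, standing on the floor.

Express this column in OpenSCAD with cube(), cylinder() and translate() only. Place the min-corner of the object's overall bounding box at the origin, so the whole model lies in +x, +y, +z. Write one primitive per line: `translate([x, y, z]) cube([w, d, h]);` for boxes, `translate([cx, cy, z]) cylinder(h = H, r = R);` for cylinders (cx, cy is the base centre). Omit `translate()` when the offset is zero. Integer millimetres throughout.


translate([245, 245, 0]) cylinder(h = 3411, r = 245);


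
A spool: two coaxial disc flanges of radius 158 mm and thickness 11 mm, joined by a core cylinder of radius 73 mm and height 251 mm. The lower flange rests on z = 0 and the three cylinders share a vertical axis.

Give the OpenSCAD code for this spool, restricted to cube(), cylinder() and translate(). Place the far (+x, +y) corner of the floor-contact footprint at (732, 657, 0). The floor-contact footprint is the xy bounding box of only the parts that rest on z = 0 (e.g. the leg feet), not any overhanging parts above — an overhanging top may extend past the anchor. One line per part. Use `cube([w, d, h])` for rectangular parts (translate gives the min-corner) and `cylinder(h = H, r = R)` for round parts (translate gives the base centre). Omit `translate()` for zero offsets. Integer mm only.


translate([574, 499, 0]) cylinder(h = 11, r = 158);
translate([574, 499, 11]) cylinder(h = 251, r = 73);
translate([574, 499, 262]) cylinder(h = 11, r = 158);


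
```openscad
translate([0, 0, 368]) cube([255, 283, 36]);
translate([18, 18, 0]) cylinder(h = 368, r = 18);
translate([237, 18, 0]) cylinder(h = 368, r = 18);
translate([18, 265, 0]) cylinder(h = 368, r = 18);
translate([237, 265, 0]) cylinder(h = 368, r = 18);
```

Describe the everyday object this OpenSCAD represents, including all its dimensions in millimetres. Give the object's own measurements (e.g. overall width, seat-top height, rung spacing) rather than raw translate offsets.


A simple wooden stool: a rectangular seat 255 mm (x) by 283 mm (y), 36 mm thick, top face at z = 404 mm, on four round legs, each 36 mm in diameter. The legs rest on z = 0, each leg's axis is inset half a diameter from the nearest pair of seat edges (so the leg's bounding box is flush with the corner).


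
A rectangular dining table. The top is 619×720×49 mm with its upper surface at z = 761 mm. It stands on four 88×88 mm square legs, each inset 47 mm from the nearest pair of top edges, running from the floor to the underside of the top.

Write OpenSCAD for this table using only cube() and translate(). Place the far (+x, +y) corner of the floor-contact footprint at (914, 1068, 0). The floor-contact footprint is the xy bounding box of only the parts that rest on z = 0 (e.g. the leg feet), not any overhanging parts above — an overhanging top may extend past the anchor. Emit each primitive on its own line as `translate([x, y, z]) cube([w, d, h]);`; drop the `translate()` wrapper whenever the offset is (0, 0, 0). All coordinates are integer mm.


translate([342, 395, 712]) cube([619, 720, 49]);
translate([389, 442, 0]) cube([88, 88, 712]);
translate([826, 442, 0]) cube([88, 88, 712]);
translate([389, 980, 0]) cube([88, 88, 712]);
translate([826, 980, 0]) cube([88, 88, 712]);


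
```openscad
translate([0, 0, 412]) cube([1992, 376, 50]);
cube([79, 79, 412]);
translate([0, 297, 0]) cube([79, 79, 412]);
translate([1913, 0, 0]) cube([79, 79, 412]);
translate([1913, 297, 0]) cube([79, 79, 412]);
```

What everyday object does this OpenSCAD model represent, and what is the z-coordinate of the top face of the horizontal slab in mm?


A bench. The seat-top height is 462 mm.

A long slab on four corner posts — a bench. The slab sits at z = 412 with thickness 50, so the top is 412 + 50 = 462 mm.


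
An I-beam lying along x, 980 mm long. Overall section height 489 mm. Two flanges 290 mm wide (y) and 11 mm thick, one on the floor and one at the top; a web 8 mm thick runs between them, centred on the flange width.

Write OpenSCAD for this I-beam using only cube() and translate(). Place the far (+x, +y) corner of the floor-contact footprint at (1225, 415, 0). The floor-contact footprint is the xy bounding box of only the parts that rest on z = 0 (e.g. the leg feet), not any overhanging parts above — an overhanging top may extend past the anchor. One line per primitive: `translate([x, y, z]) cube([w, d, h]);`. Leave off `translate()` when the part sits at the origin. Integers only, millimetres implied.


translate([245, 125, 0]) cube([980, 290, 11]);
translate([245, 266, 11]) cube([980, 8, 467]);
translate([245, 125, 478]) cube([980, 290, 11]);


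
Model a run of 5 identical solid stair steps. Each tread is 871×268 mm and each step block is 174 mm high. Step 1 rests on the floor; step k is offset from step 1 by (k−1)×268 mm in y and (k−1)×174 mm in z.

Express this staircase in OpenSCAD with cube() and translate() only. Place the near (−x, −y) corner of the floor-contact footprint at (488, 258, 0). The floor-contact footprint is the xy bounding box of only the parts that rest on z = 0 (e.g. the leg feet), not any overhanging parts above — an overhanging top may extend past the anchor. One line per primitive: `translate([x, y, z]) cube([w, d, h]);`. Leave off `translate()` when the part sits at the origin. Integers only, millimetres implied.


translate([488, 258, 0]) cube([871, 268, 174]);
translate([488, 526, 174]) cube([871, 268, 174]);
translate([488, 794, 348]) cube([871, 268, 174]);
translate([488, 1062, 522]) cube([871, 268, 174]);
translate([488, 1330, 696]) cube([871, 268, 174]);


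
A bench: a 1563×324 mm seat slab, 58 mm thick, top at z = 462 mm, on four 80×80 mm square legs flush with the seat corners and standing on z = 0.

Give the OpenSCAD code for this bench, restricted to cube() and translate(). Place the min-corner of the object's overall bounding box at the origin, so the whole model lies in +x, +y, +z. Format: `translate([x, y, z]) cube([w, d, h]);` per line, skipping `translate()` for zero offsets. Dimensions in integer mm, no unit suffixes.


translate([0, 0, 404]) cube([1563, 324, 58]);
cube([80, 80, 404]);
translate([0, 244, 0]) cube([80, 80, 404]);
translate([1483, 0, 0]) cube([80, 80, 404]);
translate([1483, 244, 0]) cube([80, 80, 404]);


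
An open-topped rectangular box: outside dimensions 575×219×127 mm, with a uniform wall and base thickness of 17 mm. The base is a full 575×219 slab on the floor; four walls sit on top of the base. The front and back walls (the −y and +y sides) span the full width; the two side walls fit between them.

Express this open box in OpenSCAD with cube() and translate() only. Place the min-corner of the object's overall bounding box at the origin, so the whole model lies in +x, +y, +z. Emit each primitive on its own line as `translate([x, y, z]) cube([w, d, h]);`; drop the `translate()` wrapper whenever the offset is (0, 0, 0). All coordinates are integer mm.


cube([575, 219, 17]);
translate([0, 0, 17]) cube([575, 17, 110]);
translate([0, 202, 17]) cube([575, 17, 110]);
translate([0, 17, 17]) cube([17, 185, 110]);
translate([558, 17, 17]) cube([17, 185, 110]);


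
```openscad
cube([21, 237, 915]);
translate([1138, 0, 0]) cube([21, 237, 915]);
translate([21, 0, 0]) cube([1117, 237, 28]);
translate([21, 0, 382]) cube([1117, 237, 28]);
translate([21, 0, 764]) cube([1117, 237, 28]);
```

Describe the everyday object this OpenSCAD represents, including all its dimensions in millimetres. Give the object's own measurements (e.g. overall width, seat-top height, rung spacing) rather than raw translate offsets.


An open bookshelf. Two side panels, each 21 mm thick, 237 mm deep and 915 mm tall, stand 1159 mm apart (outside-to-outside). Between them sit 3 shelves, each 28 mm thick and 237 mm deep, spanning the full gap between the sides. The bottom shelf rests on the floor (its underside at z = 0) and the clear gap between one shelf's top and the next shelf's underside is 354 mm.


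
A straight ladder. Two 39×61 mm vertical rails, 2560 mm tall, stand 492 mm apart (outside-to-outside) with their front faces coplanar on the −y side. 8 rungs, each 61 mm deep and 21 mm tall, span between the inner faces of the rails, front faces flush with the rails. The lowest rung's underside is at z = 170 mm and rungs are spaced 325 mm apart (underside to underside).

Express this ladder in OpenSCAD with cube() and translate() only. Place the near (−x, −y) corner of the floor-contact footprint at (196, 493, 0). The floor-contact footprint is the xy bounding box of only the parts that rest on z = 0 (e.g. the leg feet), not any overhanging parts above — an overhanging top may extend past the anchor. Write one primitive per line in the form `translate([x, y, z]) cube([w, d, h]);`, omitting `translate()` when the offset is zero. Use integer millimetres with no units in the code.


translate([196, 493, 0]) cube([39, 61, 2560]);
translate([649, 493, 0]) cube([39, 61, 2560]);
translate([235, 493, 170]) cube([414, 61, 21]);
translate([235, 493, 495]) cube([414, 61, 21]);
translate([235, 493, 820]) cube([414, 61, 21]);
translate([235, 493, 1145]) cube([414, 61, 21]);
translate([235, 493, 1470]) cube([414, 61, 21]);
translate([235, 493, 1795]) cube([414, 61, 21]);
translate([235, 493, 2120]) cube([414, 61, 21]);
translate([235, 493, 2445]) cube([414, 61, 21]);


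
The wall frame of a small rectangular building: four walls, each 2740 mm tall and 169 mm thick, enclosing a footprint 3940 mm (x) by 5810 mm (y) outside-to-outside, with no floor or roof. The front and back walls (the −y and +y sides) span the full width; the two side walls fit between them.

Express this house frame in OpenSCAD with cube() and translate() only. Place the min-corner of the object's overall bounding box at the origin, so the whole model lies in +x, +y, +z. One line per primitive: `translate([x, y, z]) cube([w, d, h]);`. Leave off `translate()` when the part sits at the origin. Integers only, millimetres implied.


cube([3940, 169, 2740]);
translate([0, 5641, 0]) cube([3940, 169, 2740]);
translate([0, 169, 0]) cube([169, 5472, 2740]);
translate([3771, 169, 0]) cube([169, 5472, 2740]);


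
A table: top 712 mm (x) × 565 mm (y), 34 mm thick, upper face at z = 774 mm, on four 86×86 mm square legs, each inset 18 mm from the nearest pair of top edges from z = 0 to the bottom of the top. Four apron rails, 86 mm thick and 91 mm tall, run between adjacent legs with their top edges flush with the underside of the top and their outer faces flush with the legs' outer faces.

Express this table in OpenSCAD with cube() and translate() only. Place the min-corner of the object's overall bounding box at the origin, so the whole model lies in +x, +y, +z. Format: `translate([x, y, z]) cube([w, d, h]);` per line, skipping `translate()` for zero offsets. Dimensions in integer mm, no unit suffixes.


translate([0, 0, 740]) cube([712, 565, 34]);
translate([18, 18, 0]) cube([86, 86, 740]);
translate([608, 18, 0]) cube([86, 86, 740]);
translate([18, 461, 0]) cube([86, 86, 740]);
translate([608, 461, 0]) cube([86, 86, 740]);
translate([104, 18, 649]) cube([504, 86, 91]);
translate([104, 461, 649]) cube([504, 86, 91]);
translate([18, 104, 649]) cube([86, 357, 91]);
translate([608, 104, 649]) cube([86, 357, 91]);


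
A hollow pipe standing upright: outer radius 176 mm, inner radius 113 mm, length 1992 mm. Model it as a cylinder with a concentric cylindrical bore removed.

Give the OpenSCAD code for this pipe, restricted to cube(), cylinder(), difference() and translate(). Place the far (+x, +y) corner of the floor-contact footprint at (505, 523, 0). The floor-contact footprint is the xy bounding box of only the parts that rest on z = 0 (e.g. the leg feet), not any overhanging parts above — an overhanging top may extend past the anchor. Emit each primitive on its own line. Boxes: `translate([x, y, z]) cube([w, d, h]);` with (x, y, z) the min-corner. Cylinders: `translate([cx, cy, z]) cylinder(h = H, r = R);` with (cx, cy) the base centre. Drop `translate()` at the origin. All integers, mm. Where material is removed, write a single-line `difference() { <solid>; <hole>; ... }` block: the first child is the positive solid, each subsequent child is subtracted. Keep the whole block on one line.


difference() { translate([329, 347, 0]) cylinder(h = 1992, r = 176); translate([329, 347, 0]) cylinder(h = 1992, r = 113); }


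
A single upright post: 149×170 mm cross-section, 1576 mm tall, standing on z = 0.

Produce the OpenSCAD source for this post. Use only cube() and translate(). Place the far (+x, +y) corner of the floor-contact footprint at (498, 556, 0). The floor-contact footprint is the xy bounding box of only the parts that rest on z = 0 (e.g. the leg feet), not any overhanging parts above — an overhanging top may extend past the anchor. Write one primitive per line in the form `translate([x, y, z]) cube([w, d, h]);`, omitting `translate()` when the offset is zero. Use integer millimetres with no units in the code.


translate([349, 386, 0]) cube([149, 170, 1576]);


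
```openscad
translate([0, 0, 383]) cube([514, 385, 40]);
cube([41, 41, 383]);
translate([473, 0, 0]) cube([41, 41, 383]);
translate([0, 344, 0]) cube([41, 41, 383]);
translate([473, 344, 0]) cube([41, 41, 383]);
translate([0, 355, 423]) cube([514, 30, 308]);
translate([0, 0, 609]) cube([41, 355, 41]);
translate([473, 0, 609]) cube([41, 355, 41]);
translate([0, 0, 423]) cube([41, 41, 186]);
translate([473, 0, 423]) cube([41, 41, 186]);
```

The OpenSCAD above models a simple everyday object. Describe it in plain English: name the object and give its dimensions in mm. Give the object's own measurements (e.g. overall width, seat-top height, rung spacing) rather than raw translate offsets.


A chair. The seat is a 514×385×40 mm slab with its top at z = 423 mm, on four 41×41 mm corner legs (flush with the seat edges, standing on z = 0). A flat backrest 30 mm thick, 308 mm tall, spans the full seat width and rises from the seat top along its +y edge, rear face flush with the rear of the seat. Two armrests of 41×41 mm section run along each side from the seat's front edge to the front of the backrest, top faces 227 mm above the seat top and outer faces flush with the seat's x-edges; a 41×41 mm post under the front of each armrest stands on the seat at the front corner.


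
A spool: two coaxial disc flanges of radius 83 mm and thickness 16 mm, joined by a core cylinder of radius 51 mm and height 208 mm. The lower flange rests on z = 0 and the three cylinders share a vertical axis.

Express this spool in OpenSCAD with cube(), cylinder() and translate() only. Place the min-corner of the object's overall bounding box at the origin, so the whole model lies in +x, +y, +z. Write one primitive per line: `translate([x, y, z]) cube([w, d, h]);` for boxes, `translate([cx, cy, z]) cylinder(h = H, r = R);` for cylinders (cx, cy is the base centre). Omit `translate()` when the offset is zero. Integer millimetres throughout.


translate([83, 83, 0]) cylinder(h = 16, r = 83);
translate([83, 83, 16]) cylinder(h = 208, r = 51);
translate([83, 83, 224]) cylinder(h = 16, r = 83);


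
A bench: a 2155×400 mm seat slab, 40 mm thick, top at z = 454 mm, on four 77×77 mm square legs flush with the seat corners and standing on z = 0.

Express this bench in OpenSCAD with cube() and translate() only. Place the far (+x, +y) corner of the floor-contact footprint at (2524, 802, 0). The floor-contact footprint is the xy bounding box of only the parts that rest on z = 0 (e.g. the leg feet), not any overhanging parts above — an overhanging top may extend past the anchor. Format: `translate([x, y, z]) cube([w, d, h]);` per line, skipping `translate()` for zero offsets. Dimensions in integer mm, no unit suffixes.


translate([369, 402, 414]) cube([2155, 400, 40]);
translate([369, 402, 0]) cube([77, 77, 414]);
translate([369, 725, 0]) cube([77, 77, 414]);
translate([2447, 402, 0]) cube([77, 77, 414]);
translate([2447, 725, 0]) cube([77, 77, 414]);


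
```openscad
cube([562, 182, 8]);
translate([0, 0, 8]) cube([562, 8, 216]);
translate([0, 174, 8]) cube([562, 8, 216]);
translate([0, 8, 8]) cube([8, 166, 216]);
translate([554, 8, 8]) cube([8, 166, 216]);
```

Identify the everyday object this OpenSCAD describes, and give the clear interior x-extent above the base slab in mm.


An open box. The internal width is 546 mm.

A 562×182 base slab with four walls standing on it — an open box. The base is 562 mm wide and the walls are 8 mm thick, so the internal width is 562 − 2 × 8 = 546 mm.


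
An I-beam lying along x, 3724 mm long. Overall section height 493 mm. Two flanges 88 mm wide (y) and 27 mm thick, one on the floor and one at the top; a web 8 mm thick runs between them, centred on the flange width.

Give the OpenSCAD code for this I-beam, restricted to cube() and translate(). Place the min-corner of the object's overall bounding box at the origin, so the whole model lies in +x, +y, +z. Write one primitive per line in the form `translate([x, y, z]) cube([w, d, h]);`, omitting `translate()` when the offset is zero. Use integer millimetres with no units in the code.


cube([3724, 88, 27]);
translate([0, 40, 27]) cube([3724, 8, 439]);
translate([0, 0, 466]) cube([3724, 88, 27]);


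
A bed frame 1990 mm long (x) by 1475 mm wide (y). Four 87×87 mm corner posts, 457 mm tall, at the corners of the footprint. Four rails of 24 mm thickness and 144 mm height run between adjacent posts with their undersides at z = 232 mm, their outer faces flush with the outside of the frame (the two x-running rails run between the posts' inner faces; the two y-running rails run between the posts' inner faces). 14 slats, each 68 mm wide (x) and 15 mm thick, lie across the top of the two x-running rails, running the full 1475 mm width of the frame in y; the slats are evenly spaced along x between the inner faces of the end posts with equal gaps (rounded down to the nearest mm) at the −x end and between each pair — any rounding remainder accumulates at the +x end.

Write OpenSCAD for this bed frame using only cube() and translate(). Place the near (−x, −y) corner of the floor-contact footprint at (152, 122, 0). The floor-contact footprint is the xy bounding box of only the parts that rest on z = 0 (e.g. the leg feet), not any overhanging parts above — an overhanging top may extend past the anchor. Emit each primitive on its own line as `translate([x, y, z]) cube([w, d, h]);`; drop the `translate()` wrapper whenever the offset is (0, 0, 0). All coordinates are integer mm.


translate([152, 122, 0]) cube([87, 87, 457]);
translate([152, 1510, 0]) cube([87, 87, 457]);
translate([2055, 122, 0]) cube([87, 87, 457]);
translate([2055, 1510, 0]) cube([87, 87, 457]);
translate([239, 122, 232]) cube([1816, 24, 144]);
translate([239, 1573, 232]) cube([1816, 24, 144]);
translate([152, 209, 232]) cube([24, 1301, 144]);
translate([2118, 209, 232]) cube([24, 1301, 144]);
translate([296, 122, 376]) cube([68, 1475, 15]);
translate([421, 122, 376]) cube([68, 1475, 15]);
translate([546, 122, 376]) cube([68, 1475, 15]);
translate([671, 122, 376]) cube([68, 1475, 15]);
translate([796, 122, 376]) cube([68, 1475, 15]);
translate([921, 122, 376]) cube([68, 1475, 15]);
translate([1046, 122, 376]) cube([68, 1475, 15]);
translate([1171, 122, 376]) cube([68, 1475, 15]);
translate([1296, 122, 376]) cube([68, 1475, 15]);
translate([1421, 122, 376]) cube([68, 1475, 15]);
translate([1546, 122, 376]) cube([68, 1475, 15]);
translate([1671, 122, 376]) cube([68, 1475, 15]);
translate([1796, 122, 376]) cube([68, 1475, 15]);
translate([1921, 122, 376]) cube([68, 1475, 15]);


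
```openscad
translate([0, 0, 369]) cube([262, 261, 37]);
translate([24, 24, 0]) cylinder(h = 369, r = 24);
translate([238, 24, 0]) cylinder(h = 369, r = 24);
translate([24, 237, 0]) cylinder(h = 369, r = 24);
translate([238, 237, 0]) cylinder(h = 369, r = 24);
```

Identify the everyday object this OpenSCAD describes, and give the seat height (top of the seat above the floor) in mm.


A stool. The seat height is 406 mm.

A 262×261×37 slab at z = 369 on four corner cylinders — a stool. The seat top is 369 + 37 = 406 mm.


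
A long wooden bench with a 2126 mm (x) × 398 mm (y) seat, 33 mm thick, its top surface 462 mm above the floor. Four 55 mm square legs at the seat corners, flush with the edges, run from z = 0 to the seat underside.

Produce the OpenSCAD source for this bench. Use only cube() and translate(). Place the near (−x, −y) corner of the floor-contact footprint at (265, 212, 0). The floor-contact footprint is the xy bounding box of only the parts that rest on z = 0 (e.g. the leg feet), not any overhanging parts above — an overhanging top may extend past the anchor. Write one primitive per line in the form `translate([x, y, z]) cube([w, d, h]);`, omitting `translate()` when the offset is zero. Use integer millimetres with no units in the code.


translate([265, 212, 429]) cube([2126, 398, 33]);
translate([265, 212, 0]) cube([55, 55, 429]);
translate([265, 555, 0]) cube([55, 55, 429]);
translate([2336, 212, 0]) cube([55, 55, 429]);
translate([2336, 555, 0]) cube([55, 55, 429]);


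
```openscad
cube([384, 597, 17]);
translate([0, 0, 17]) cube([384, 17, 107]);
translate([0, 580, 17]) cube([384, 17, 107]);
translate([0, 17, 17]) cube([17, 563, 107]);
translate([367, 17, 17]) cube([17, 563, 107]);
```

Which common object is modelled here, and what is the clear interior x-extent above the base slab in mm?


An open box. The internal width is 350 mm.

A 384×597 base slab with four walls standing on it — an open box. The base is 384 mm wide and the walls are 17 mm thick, so the internal width is 384 − 2 × 17 = 350 mm.


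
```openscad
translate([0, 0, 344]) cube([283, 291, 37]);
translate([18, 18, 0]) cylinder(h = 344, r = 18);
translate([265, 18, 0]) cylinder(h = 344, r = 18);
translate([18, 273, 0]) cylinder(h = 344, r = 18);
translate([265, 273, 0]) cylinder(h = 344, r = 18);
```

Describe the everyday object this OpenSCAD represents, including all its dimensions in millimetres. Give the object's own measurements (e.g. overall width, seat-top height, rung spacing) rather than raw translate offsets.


A four-legged stool. The seat is a 283×291×37 mm slab whose top surface is at z = 381 mm; four round legs, each 36 mm in diameter, run from the floor (z = 0) to the underside of the seat, each leg's axis is inset half a diameter from the nearest pair of seat edges (so the leg's bounding box is flush with the corner).


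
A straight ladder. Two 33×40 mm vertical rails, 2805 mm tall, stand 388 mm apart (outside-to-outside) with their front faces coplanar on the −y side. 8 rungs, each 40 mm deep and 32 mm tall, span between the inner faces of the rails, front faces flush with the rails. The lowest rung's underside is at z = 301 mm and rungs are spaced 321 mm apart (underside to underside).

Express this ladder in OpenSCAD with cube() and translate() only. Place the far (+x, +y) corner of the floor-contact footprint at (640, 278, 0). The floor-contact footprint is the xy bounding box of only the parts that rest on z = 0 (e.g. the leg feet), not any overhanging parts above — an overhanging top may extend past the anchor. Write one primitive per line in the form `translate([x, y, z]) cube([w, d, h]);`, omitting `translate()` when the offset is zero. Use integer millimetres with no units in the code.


// rung span = 388 - 2*33 = 322
// rung[k] z = 301 + k*321
translate([252, 238, 0]) cube([33, 40, 2805]);
translate([607, 238, 0]) cube([33, 40, 2805]);
translate([285, 238, 301]) cube([322, 40, 32]);
translate([285, 238, 622]) cube([322, 40, 32]);
translate([285, 238, 943]) cube([322, 40, 32]);
translate([285, 238, 1264]) cube([322, 40, 32]);
translate([285, 238, 1585]) cube([322, 40, 32]);
translate([285, 238, 1906]) cube([322, 40, 32]);
translate([285, 238, 2227]) cube([322, 40, 32]);
translate([285, 238, 2548]) cube([322, 40, 32]);


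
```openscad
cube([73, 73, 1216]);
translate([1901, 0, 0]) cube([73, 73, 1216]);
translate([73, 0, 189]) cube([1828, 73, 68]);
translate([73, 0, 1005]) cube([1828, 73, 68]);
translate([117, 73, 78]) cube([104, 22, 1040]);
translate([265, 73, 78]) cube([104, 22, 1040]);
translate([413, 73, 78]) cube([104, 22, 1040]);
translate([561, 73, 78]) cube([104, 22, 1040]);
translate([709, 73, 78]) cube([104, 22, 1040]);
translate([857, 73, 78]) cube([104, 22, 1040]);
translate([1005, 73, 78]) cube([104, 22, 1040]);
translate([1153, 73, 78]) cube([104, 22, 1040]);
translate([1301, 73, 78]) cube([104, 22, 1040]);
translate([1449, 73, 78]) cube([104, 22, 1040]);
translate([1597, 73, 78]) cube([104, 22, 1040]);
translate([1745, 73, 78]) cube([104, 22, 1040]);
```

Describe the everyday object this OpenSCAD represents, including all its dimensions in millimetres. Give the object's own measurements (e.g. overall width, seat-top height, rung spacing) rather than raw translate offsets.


A fence section. Two 73×73 mm posts, 1216 mm tall, stand on the floor with a clear span of 1828 mm between their inner faces. Two horizontal rails of 73×68 mm section span the gap between the posts with their undersides at z = 189 mm and z = 1005 mm, flush with the posts' −y face. 12 pickets, each 104 mm wide, 22 mm thick and 1040 mm tall, are fixed to the +y face of the rails with their bottoms at z = 78 mm, spaced across the span with a 44 mm gap after the −x post and between neighbouring pickets, with 52 mm left before the +x post.


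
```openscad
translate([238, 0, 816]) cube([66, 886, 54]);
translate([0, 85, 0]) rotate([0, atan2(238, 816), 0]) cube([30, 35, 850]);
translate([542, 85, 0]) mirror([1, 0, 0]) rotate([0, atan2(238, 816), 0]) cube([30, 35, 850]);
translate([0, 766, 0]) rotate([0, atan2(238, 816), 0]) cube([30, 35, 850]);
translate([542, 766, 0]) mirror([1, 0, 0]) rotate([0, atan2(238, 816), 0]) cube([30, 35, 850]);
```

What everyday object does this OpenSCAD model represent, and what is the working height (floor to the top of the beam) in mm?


A sawhorse. The overall height is 870 mm.

A beam across two mirrored pairs of raked legs — a sawhorse. The beam's underside is at z = 816 (matching the legs' vertical rise in atan2(238, 816)) and the beam is 54 mm tall, so its top is at 816 + 54 = 870 mm. The raked legs top out at the beam's underside, so that is the highest point.


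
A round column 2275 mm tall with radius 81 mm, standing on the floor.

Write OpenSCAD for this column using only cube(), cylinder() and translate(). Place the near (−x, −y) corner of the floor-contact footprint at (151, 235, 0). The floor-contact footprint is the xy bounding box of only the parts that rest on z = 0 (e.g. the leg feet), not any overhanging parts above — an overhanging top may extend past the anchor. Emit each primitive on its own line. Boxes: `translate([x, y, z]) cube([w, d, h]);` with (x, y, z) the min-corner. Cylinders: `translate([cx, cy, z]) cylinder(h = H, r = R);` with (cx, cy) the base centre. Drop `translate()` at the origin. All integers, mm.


translate([232, 316, 0]) cylinder(h = 2275, r = 81);


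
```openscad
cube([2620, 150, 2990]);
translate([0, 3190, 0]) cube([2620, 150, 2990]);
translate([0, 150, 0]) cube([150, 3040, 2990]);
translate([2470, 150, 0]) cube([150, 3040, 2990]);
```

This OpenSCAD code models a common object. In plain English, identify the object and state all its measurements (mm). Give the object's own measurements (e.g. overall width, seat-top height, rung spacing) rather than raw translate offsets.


The wall frame of a small rectangular building: four walls, each 2990 mm tall and 150 mm thick, enclosing a footprint 2620 mm (x) by 3340 mm (y) outside-to-outside, with no floor or roof. The front and back walls (the −y and +y sides) span the full width; the two side walls fit between them.


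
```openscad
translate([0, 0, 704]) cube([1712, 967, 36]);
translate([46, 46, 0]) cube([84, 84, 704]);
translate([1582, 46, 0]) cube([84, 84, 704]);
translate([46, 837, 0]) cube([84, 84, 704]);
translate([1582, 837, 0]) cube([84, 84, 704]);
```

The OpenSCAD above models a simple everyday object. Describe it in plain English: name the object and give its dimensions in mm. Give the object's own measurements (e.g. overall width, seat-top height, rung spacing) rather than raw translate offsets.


A table: top 1712 mm (x) × 967 mm (y), 36 mm thick, upper face at z = 740 mm, on four 84×84 mm square legs, each inset 46 mm from the nearest pair of top edges from z = 0 to the bottom of the top.


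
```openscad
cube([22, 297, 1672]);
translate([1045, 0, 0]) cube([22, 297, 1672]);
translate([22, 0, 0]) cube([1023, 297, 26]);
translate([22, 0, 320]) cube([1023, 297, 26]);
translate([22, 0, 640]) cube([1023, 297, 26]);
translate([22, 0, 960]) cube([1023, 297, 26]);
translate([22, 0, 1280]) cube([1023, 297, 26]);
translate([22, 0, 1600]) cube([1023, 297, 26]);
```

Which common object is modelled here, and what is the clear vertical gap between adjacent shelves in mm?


A bookshelf. The clear shelf gap is 294 mm.

Two tall side panels with 6 horizontal boards between them — a bookshelf. The first two shelf undersides are at z = 0 and z = 320; with shelf thickness 26, the clear gap is 320 − 0 − 26 = 294 mm.


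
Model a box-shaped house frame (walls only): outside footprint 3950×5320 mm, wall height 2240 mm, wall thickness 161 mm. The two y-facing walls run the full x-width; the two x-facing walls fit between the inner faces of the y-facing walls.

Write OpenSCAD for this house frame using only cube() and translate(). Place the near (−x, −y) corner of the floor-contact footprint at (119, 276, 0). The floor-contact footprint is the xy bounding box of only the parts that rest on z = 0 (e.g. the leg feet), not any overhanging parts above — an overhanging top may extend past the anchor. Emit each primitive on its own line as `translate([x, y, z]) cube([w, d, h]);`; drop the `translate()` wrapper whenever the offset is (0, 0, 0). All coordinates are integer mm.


translate([119, 276, 0]) cube([3950, 161, 2240]);
translate([119, 5435, 0]) cube([3950, 161, 2240]);
translate([119, 437, 0]) cube([161, 4998, 2240]);
translate([3908, 437, 0]) cube([161, 4998, 2240]);
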